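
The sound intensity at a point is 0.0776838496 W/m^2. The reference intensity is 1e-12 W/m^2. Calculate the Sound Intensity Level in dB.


Given values:
  I = 0.0776838496 W/m^2
  I_ref = 1e-12 W/m^2
Formula: SIL = 10 * log10(I / I_ref)
Compute ratio: I / I_ref = 77683849600
Compute log10: log10(77683849600) = 10.890331
Multiply: SIL = 10 * 10.890331 = 108.9

108.9 dB


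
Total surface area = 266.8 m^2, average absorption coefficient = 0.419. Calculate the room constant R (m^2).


Given values:
  S = 266.8 m^2, alpha = 0.419
Formula: R = S * alpha / (1 - alpha)
Numerator: 266.8 * 0.419 = 111.7892
Denominator: 1 - 0.419 = 0.581
R = 111.7892 / 0.581 = 192.41

192.41 m^2


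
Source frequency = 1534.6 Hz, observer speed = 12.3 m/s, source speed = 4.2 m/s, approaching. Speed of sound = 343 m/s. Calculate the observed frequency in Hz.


Given values:
  f_s = 1534.6 Hz, v_o = 12.3 m/s, v_s = 4.2 m/s
  Direction: approaching
Formula: f_o = f_s * (c + v_o) / (c - v_s)
Numerator: c + v_o = 343 + 12.3 = 355.3
Denominator: c - v_s = 343 - 4.2 = 338.8
f_o = 1534.6 * 355.3 / 338.8 = 1609.34

1609.34 Hz


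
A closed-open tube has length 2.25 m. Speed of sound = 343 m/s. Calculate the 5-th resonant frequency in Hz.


Given values:
  Tube type: closed-open, L = 2.25 m, c = 343 m/s, n = 5
Formula: f_n = (2n - 1) * c / (4 * L)
Compute 2n - 1 = 2*5 - 1 = 9
Compute 4 * L = 4 * 2.25 = 9.0
f = 9 * 343 / 9.0
f = 343.0

343.0 Hz


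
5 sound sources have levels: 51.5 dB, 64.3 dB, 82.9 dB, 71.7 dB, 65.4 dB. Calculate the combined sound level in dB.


Formula: L_total = 10 * log10( sum(10^(Li/10)) )
  Source 1: 10^(51.5/10) = 141253.7545
  Source 2: 10^(64.3/10) = 2691534.8039
  Source 3: 10^(82.9/10) = 194984459.9758
  Source 4: 10^(71.7/10) = 14791083.8817
  Source 5: 10^(65.4/10) = 3467368.5045
Sum of linear values = 216075700.9204
L_total = 10 * log10(216075700.9204) = 83.35

83.35 dB


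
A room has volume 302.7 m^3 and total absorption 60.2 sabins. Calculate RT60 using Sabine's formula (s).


Given values:
  V = 302.7 m^3
  A = 60.2 sabins
Formula: RT60 = 0.161 * V / A
Numerator: 0.161 * 302.7 = 48.7347
RT60 = 48.7347 / 60.2 = 0.81

0.81 s


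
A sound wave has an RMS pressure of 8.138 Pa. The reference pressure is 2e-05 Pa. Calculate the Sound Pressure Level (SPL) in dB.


Given values:
  p = 8.138 Pa
  p_ref = 2e-05 Pa
Formula: SPL = 20 * log10(p / p_ref)
Compute ratio: p / p_ref = 8.138 / 2e-05 = 406900
Compute log10: log10(406900) = 5.609488
Multiply: SPL = 20 * 5.609488 = 112.19

112.19 dB


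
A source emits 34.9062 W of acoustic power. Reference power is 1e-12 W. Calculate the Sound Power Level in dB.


Given values:
  W = 34.9062 W
  W_ref = 1e-12 W
Formula: SWL = 10 * log10(W / W_ref)
Compute ratio: W / W_ref = 34906200000000
Compute log10: log10(34906200000000) = 13.542903
Multiply: SWL = 10 * 13.542903 = 135.43

135.43 dB


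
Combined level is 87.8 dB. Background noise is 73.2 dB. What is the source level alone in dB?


Given values:
  L_total = 87.8 dB, L_bg = 73.2 dB
Formula: L_source = 10 * log10(10^(L_total/10) - 10^(L_bg/10))
Convert to linear:
  10^(87.8/10) = 602559586.0744
  10^(73.2/10) = 20892961.3085
Difference: 602559586.0744 - 20892961.3085 = 581666624.7659
L_source = 10 * log10(581666624.7659) = 87.65

87.65 dB


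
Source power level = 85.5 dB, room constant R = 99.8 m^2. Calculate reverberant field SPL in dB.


Given values:
  Lw = 85.5 dB, R = 99.8 m^2
Formula: SPL = Lw + 10 * log10(4 / R)
Compute 4 / R = 4 / 99.8 = 0.04008
Compute 10 * log10(0.04008) = -13.9707
SPL = 85.5 + (-13.9707) = 71.53

71.53 dB


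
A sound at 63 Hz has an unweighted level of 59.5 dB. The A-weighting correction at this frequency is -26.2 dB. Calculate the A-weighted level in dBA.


Given values:
  SPL = 59.5 dB
  A-weighting at 63 Hz = -26.2 dB
Formula: L_A = SPL + A_weight
L_A = 59.5 + (-26.2)
L_A = 33.3

33.3 dBA


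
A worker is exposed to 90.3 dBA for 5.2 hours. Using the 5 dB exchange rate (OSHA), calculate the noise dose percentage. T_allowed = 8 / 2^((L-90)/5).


Given values:
  L = 90.3 dBA, T = 5.2 hours
Formula: T_allowed = 8 / 2^((L - 90) / 5)
Compute exponent: (90.3 - 90) / 5 = 0.06
Compute 2^(0.06) = 1.042466
T_allowed = 8 / 1.042466 = 7.674111 hours
Dose = (T / T_allowed) * 100
Dose = (5.2 / 7.674111) * 100 = 67.76

67.76 %


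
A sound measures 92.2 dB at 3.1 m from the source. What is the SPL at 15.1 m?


Given values:
  SPL1 = 92.2 dB, r1 = 3.1 m, r2 = 15.1 m
Formula: SPL2 = SPL1 - 20 * log10(r2 / r1)
Compute ratio: r2 / r1 = 15.1 / 3.1 = 4.871
Compute log10: log10(4.871) = 0.687618
Compute drop: 20 * 0.687618 = 13.7524
SPL2 = 92.2 - 13.7524 = 78.45

78.45 dB


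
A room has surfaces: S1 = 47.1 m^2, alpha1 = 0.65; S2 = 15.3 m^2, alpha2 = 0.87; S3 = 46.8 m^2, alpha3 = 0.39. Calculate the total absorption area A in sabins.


Given surfaces:
  Surface 1: 47.1 * 0.65 = 30.615
  Surface 2: 15.3 * 0.87 = 13.311
  Surface 3: 46.8 * 0.39 = 18.252
Formula: A = sum(Si * alpha_i)
A = 30.615 + 13.311 + 18.252
A = 62.18

62.18 sabins


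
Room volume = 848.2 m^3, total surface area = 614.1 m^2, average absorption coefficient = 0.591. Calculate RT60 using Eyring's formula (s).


Given values:
  V = 848.2 m^3, S = 614.1 m^2, alpha = 0.591
Formula: RT60 = 0.161 * V / (-S * ln(1 - alpha))
Compute ln(1 - 0.591) = ln(0.409) = -0.89404
Denominator: -614.1 * -0.89404 = 549.03
Numerator: 0.161 * 848.2 = 136.5602
RT60 = 136.5602 / 549.03 = 0.249

0.249 s


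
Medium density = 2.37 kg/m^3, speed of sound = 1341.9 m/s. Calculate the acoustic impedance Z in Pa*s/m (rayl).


Given values:
  rho = 2.37 kg/m^3
  c = 1341.9 m/s
Formula: Z = rho * c
Z = 2.37 * 1341.9
Z = 3180.3

3180.3 rayl


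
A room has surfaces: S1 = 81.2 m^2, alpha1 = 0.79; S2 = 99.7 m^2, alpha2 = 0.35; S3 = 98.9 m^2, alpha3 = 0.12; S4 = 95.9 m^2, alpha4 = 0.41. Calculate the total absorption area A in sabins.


Given surfaces:
  Surface 1: 81.2 * 0.79 = 64.148
  Surface 2: 99.7 * 0.35 = 34.895
  Surface 3: 98.9 * 0.12 = 11.868
  Surface 4: 95.9 * 0.41 = 39.319
Formula: A = sum(Si * alpha_i)
A = 64.148 + 34.895 + 11.868 + 39.319
A = 150.23

150.23 sabins


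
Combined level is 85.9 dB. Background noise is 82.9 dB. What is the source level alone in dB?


Given values:
  L_total = 85.9 dB, L_bg = 82.9 dB
Formula: L_source = 10 * log10(10^(L_total/10) - 10^(L_bg/10))
Convert to linear:
  10^(85.9/10) = 389045144.9943
  10^(82.9/10) = 194984459.9758
Difference: 389045144.9943 - 194984459.9758 = 194060685.0185
L_source = 10 * log10(194060685.0185) = 82.88

82.88 dB


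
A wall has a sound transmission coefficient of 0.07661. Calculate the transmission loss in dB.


Given values:
  tau = 0.07661
Formula: TL = 10 * log10(1 / tau)
Compute 1 / tau = 1 / 0.07661 = 13.0531
Compute log10(13.0531) = 1.115714
TL = 10 * 1.115714 = 11.16

11.16 dB


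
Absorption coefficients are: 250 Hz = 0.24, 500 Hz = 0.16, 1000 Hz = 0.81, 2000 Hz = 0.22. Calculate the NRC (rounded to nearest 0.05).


Given values:
  a_250 = 0.24, a_500 = 0.16
  a_1000 = 0.81, a_2000 = 0.22
Formula: NRC = (a250 + a500 + a1000 + a2000) / 4
Sum = 0.24 + 0.16 + 0.81 + 0.22 = 1.43
NRC = 1.43 / 4 = 0.3575
Rounded to nearest 0.05: 0.35

0.35


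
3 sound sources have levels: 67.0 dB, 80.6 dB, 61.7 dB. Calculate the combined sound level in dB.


Formula: L_total = 10 * log10( sum(10^(Li/10)) )
  Source 1: 10^(67.0/10) = 5011872.3363
  Source 2: 10^(80.6/10) = 114815362.1497
  Source 3: 10^(61.7/10) = 1479108.3882
Sum of linear values = 121306342.8742
L_total = 10 * log10(121306342.8742) = 80.84

80.84 dB


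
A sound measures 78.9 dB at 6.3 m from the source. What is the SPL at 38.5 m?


Given values:
  SPL1 = 78.9 dB, r1 = 6.3 m, r2 = 38.5 m
Formula: SPL2 = SPL1 - 20 * log10(r2 / r1)
Compute ratio: r2 / r1 = 38.5 / 6.3 = 6.1111
Compute log10: log10(6.1111) = 0.786119
Compute drop: 20 * 0.786119 = 15.7224
SPL2 = 78.9 - 15.7224 = 63.18

63.18 dB


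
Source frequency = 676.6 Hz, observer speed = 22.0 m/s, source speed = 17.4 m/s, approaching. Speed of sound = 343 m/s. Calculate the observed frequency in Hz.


Given values:
  f_s = 676.6 Hz, v_o = 22.0 m/s, v_s = 17.4 m/s
  Direction: approaching
Formula: f_o = f_s * (c + v_o) / (c - v_s)
Numerator: c + v_o = 343 + 22.0 = 365.0
Denominator: c - v_s = 343 - 17.4 = 325.6
f_o = 676.6 * 365.0 / 325.6 = 758.47

758.47 Hz


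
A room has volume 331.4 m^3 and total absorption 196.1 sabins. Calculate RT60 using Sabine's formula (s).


Given values:
  V = 331.4 m^3
  A = 196.1 sabins
Formula: RT60 = 0.161 * V / A
Numerator: 0.161 * 331.4 = 53.3554
RT60 = 53.3554 / 196.1 = 0.272

0.272 s


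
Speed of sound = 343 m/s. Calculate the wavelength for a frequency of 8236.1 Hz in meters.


Given values:
  c = 343 m/s, f = 8236.1 Hz
Formula: lambda = c / f
lambda = 343 / 8236.1
lambda = 0.0416

0.0416 m


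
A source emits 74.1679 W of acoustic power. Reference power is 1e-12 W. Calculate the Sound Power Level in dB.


Given values:
  W = 74.1679 W
  W_ref = 1e-12 W
Formula: SWL = 10 * log10(W / W_ref)
Compute ratio: W / W_ref = 74167900000000
Compute log10: log10(74167900000000) = 13.870216
Multiply: SWL = 10 * 13.870216 = 138.7

138.7 dB


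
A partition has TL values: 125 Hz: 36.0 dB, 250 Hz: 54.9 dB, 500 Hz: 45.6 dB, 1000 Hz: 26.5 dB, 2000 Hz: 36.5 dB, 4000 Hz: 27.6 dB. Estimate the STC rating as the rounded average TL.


Given TL values at each frequency:
  125 Hz: 36.0 dB
  250 Hz: 54.9 dB
  500 Hz: 45.6 dB
  1000 Hz: 26.5 dB
  2000 Hz: 36.5 dB
  4000 Hz: 27.6 dB
Formula: STC ~ round(average of TL values)
Sum = 36.0 + 54.9 + 45.6 + 26.5 + 36.5 + 27.6 = 227.1
Average = 227.1 / 6 = 37.85
Rounded: 38

38


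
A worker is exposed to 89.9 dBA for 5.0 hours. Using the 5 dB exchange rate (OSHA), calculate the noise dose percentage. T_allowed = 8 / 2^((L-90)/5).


Given values:
  L = 89.9 dBA, T = 5.0 hours
Formula: T_allowed = 8 / 2^((L - 90) / 5)
Compute exponent: (89.9 - 90) / 5 = -0.02
Compute 2^(-0.02) = 0.986233
T_allowed = 8 / 0.986233 = 8.111673 hours
Dose = (T / T_allowed) * 100
Dose = (5.0 / 8.111673) * 100 = 61.64

61.64 %


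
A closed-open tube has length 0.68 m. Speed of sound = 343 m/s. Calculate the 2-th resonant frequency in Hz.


Given values:
  Tube type: closed-open, L = 0.68 m, c = 343 m/s, n = 2
Formula: f_n = (2n - 1) * c / (4 * L)
Compute 2n - 1 = 2*2 - 1 = 3
Compute 4 * L = 4 * 0.68 = 2.72
f = 3 * 343 / 2.72
f = 378.31

378.31 Hz


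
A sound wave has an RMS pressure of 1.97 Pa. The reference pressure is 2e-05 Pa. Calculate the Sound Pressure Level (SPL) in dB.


Given values:
  p = 1.97 Pa
  p_ref = 2e-05 Pa
Formula: SPL = 20 * log10(p / p_ref)
Compute ratio: p / p_ref = 1.97 / 2e-05 = 98500
Compute log10: log10(98500) = 4.993436
Multiply: SPL = 20 * 4.993436 = 99.87

99.87 dB


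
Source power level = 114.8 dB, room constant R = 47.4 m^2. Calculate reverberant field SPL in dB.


Given values:
  Lw = 114.8 dB, R = 47.4 m^2
Formula: SPL = Lw + 10 * log10(4 / R)
Compute 4 / R = 4 / 47.4 = 0.084388
Compute 10 * log10(0.084388) = -10.7372
SPL = 114.8 + (-10.7372) = 104.06

104.06 dB


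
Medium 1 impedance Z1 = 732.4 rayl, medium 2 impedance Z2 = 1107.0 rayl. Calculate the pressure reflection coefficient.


Given values:
  Z1 = 732.4 rayl, Z2 = 1107.0 rayl
Formula: R = (Z2 - Z1) / (Z2 + Z1)
Numerator: Z2 - Z1 = 1107.0 - 732.4 = 374.6
Denominator: Z2 + Z1 = 1107.0 + 732.4 = 1839.4
R = 374.6 / 1839.4 = 0.2037

0.2037


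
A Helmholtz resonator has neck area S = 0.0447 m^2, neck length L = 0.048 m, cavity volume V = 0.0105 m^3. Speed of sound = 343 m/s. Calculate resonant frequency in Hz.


Given values:
  S = 0.0447 m^2, L = 0.048 m, V = 0.0105 m^3, c = 343 m/s
Formula: f = (c / (2*pi)) * sqrt(S / (V * L))
Compute V * L = 0.0105 * 0.048 = 0.000504
Compute S / (V * L) = 0.0447 / 0.000504 = 88.6905
Compute sqrt(88.6905) = 9.417563
Compute c / (2*pi) = 343 / 6.283185 = 54.590148
f = 54.590148 * 9.417563 = 514.11

514.11 Hz


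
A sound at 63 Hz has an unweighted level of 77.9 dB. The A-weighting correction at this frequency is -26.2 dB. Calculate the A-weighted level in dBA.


Given values:
  SPL = 77.9 dB
  A-weighting at 63 Hz = -26.2 dB
Formula: L_A = SPL + A_weight
L_A = 77.9 + (-26.2)
L_A = 51.7

51.7 dBA


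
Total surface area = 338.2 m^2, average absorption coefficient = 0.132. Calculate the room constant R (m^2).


Given values:
  S = 338.2 m^2, alpha = 0.132
Formula: R = S * alpha / (1 - alpha)
Numerator: 338.2 * 0.132 = 44.6424
Denominator: 1 - 0.132 = 0.868
R = 44.6424 / 0.868 = 51.43

51.43 m^2


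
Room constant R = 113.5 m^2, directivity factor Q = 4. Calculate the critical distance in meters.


Given values:
  R = 113.5 m^2, Q = 4
Formula: d_c = 0.141 * sqrt(Q * R)
Compute Q * R = 4 * 113.5 = 454.0
Compute sqrt(454.0) = 21.3073
d_c = 0.141 * 21.3073 = 3.004

3.004 m


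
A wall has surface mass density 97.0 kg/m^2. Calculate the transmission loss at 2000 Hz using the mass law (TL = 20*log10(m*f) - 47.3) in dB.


Given values:
  m = 97.0 kg/m^2, f = 2000 Hz
Formula: TL = 20 * log10(m * f) - 47.3
Compute m * f = 97.0 * 2000 = 194000.0
Compute log10(194000.0) = 5.287802
Compute 20 * 5.287802 = 105.756
TL = 105.756 - 47.3 = 58.46

58.46 dB


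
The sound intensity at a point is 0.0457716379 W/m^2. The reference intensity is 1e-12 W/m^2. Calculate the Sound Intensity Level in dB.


Given values:
  I = 0.0457716379 W/m^2
  I_ref = 1e-12 W/m^2
Formula: SIL = 10 * log10(I / I_ref)
Compute ratio: I / I_ref = 45771637900
Compute log10: log10(45771637900) = 10.660596
Multiply: SIL = 10 * 10.660596 = 106.61

106.61 dB


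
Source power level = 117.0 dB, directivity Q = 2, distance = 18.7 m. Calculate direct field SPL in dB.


Given values:
  Lw = 117.0 dB, Q = 2, r = 18.7 m
Formula: SPL = Lw + 10 * log10(Q / (4 * pi * r^2))
Compute 4 * pi * r^2 = 4 * pi * 18.7^2 = 4394.3341
Compute Q / denom = 2 / 4394.3341 = 0.00045513
Compute 10 * log10(0.00045513) = -33.4186
SPL = 117.0 + (-33.4186) = 83.58

83.58 dB


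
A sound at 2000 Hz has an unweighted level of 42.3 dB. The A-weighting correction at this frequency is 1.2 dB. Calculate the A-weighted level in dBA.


Given values:
  SPL = 42.3 dB
  A-weighting at 2000 Hz = 1.2 dB
Formula: L_A = SPL + A_weight
L_A = 42.3 + (1.2)
L_A = 43.5

43.5 dBA


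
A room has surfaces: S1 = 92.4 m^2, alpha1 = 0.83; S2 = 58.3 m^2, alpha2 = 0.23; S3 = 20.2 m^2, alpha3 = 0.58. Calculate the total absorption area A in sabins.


Given surfaces:
  Surface 1: 92.4 * 0.83 = 76.692
  Surface 2: 58.3 * 0.23 = 13.409
  Surface 3: 20.2 * 0.58 = 11.716
Formula: A = sum(Si * alpha_i)
A = 76.692 + 13.409 + 11.716
A = 101.82

101.82 sabins


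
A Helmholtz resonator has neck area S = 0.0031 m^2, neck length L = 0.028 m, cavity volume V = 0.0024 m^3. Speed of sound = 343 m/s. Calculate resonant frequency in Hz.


Given values:
  S = 0.0031 m^2, L = 0.028 m, V = 0.0024 m^3, c = 343 m/s
Formula: f = (c / (2*pi)) * sqrt(S / (V * L))
Compute V * L = 0.0024 * 0.028 = 6.72e-05
Compute S / (V * L) = 0.0031 / 6.72e-05 = 46.131
Compute sqrt(46.131) = 6.791981
Compute c / (2*pi) = 343 / 6.283185 = 54.590148
f = 54.590148 * 6.791981 = 370.78

370.78 Hz


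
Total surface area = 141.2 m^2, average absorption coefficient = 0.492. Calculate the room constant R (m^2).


Given values:
  S = 141.2 m^2, alpha = 0.492
Formula: R = S * alpha / (1 - alpha)
Numerator: 141.2 * 0.492 = 69.4704
Denominator: 1 - 0.492 = 0.508
R = 69.4704 / 0.508 = 136.75

136.75 m^2


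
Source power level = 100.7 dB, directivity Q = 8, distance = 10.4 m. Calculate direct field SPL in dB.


Given values:
  Lw = 100.7 dB, Q = 8, r = 10.4 m
Formula: SPL = Lw + 10 * log10(Q / (4 * pi * r^2))
Compute 4 * pi * r^2 = 4 * pi * 10.4^2 = 1359.1786
Compute Q / denom = 8 / 1359.1786 = 0.00588591
Compute 10 * log10(0.00588591) = -22.3019
SPL = 100.7 + (-22.3019) = 78.4

78.4 dB


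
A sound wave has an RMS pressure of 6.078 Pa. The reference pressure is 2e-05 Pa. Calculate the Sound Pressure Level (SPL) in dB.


Given values:
  p = 6.078 Pa
  p_ref = 2e-05 Pa
Formula: SPL = 20 * log10(p / p_ref)
Compute ratio: p / p_ref = 6.078 / 2e-05 = 303900
Compute log10: log10(303900) = 5.482731
Multiply: SPL = 20 * 5.482731 = 109.65

109.65 dB


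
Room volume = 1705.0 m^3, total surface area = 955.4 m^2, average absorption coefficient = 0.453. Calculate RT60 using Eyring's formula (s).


Given values:
  V = 1705.0 m^3, S = 955.4 m^2, alpha = 0.453
Formula: RT60 = 0.161 * V / (-S * ln(1 - alpha))
Compute ln(1 - 0.453) = ln(0.547) = -0.603306
Denominator: -955.4 * -0.603306 = 576.3986
Numerator: 0.161 * 1705.0 = 274.505
RT60 = 274.505 / 576.3986 = 0.476

0.476 s


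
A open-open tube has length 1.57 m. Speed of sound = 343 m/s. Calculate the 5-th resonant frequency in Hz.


Given values:
  Tube type: open-open, L = 1.57 m, c = 343 m/s, n = 5
Formula: f_n = n * c / (2 * L)
Compute 2 * L = 2 * 1.57 = 3.14
f = 5 * 343 / 3.14
f = 546.18

546.18 Hz


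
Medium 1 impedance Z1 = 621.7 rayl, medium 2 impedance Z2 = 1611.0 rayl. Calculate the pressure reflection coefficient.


Given values:
  Z1 = 621.7 rayl, Z2 = 1611.0 rayl
Formula: R = (Z2 - Z1) / (Z2 + Z1)
Numerator: Z2 - Z1 = 1611.0 - 621.7 = 989.3
Denominator: Z2 + Z1 = 1611.0 + 621.7 = 2232.7
R = 989.3 / 2232.7 = 0.4431

0.4431


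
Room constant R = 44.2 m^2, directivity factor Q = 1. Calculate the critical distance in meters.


Given values:
  R = 44.2 m^2, Q = 1
Formula: d_c = 0.141 * sqrt(Q * R)
Compute Q * R = 1 * 44.2 = 44.2
Compute sqrt(44.2) = 6.6483
d_c = 0.141 * 6.6483 = 0.937

0.937 m


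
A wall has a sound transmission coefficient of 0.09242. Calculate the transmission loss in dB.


Given values:
  tau = 0.09242
Formula: TL = 10 * log10(1 / tau)
Compute 1 / tau = 1 / 0.09242 = 10.8202
Compute log10(10.8202) = 1.034235
TL = 10 * 1.034235 = 10.34

10.34 dB


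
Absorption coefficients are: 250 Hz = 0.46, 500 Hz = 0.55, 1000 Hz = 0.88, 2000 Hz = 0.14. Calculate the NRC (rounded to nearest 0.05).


Given values:
  a_250 = 0.46, a_500 = 0.55
  a_1000 = 0.88, a_2000 = 0.14
Formula: NRC = (a250 + a500 + a1000 + a2000) / 4
Sum = 0.46 + 0.55 + 0.88 + 0.14 = 2.03
NRC = 2.03 / 4 = 0.5075
Rounded to nearest 0.05: 0.5

0.5


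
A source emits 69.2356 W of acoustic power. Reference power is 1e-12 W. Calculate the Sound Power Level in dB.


Given values:
  W = 69.2356 W
  W_ref = 1e-12 W
Formula: SWL = 10 * log10(W / W_ref)
Compute ratio: W / W_ref = 69235600000000
Compute log10: log10(69235600000000) = 13.840329
Multiply: SWL = 10 * 13.840329 = 138.4

138.4 dB


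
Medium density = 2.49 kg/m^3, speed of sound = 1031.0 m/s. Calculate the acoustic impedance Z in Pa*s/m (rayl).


Given values:
  rho = 2.49 kg/m^3
  c = 1031.0 m/s
Formula: Z = rho * c
Z = 2.49 * 1031.0
Z = 2567.19

2567.19 rayl


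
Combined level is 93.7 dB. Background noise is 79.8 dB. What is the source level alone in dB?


Given values:
  L_total = 93.7 dB, L_bg = 79.8 dB
Formula: L_source = 10 * log10(10^(L_total/10) - 10^(L_bg/10))
Convert to linear:
  10^(93.7/10) = 2344228815.3199
  10^(79.8/10) = 95499258.6021
Difference: 2344228815.3199 - 95499258.6021 = 2248729556.7178
L_source = 10 * log10(2248729556.7178) = 93.52

93.52 dB


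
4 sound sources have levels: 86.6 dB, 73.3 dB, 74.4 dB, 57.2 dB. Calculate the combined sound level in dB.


Formula: L_total = 10 * log10( sum(10^(Li/10)) )
  Source 1: 10^(86.6/10) = 457088189.6149
  Source 2: 10^(73.3/10) = 21379620.895
  Source 3: 10^(74.4/10) = 27542287.0334
  Source 4: 10^(57.2/10) = 524807.4602
Sum of linear values = 506534905.0035
L_total = 10 * log10(506534905.0035) = 87.05

87.05 dB


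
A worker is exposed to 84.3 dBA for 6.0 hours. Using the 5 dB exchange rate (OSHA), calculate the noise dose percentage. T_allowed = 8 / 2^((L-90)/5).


Given values:
  L = 84.3 dBA, T = 6.0 hours
Formula: T_allowed = 8 / 2^((L - 90) / 5)
Compute exponent: (84.3 - 90) / 5 = -1.14
Compute 2^(-1.14) = 0.45376
T_allowed = 8 / 0.45376 = 17.630465 hours
Dose = (T / T_allowed) * 100
Dose = (6.0 / 17.630465) * 100 = 34.03

34.03 %


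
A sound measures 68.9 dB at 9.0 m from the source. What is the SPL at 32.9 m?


Given values:
  SPL1 = 68.9 dB, r1 = 9.0 m, r2 = 32.9 m
Formula: SPL2 = SPL1 - 20 * log10(r2 / r1)
Compute ratio: r2 / r1 = 32.9 / 9.0 = 3.6556
Compute log10: log10(3.6556) = 0.562959
Compute drop: 20 * 0.562959 = 11.2592
SPL2 = 68.9 - 11.2592 = 57.64

57.64 dB


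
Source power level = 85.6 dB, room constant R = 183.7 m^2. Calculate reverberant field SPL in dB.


Given values:
  Lw = 85.6 dB, R = 183.7 m^2
Formula: SPL = Lw + 10 * log10(4 / R)
Compute 4 / R = 4 / 183.7 = 0.021775
Compute 10 * log10(0.021775) = -16.6204
SPL = 85.6 + (-16.6204) = 68.98

68.98 dB


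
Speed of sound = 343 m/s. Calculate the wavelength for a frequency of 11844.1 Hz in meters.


Given values:
  c = 343 m/s, f = 11844.1 Hz
Formula: lambda = c / f
lambda = 343 / 11844.1
lambda = 0.029

0.029 m


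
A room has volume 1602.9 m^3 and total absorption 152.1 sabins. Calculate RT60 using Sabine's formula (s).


Given values:
  V = 1602.9 m^3
  A = 152.1 sabins
Formula: RT60 = 0.161 * V / A
Numerator: 0.161 * 1602.9 = 258.0669
RT60 = 258.0669 / 152.1 = 1.697

1.697 s


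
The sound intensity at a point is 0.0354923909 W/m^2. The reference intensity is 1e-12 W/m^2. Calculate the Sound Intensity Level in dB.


Given values:
  I = 0.0354923909 W/m^2
  I_ref = 1e-12 W/m^2
Formula: SIL = 10 * log10(I / I_ref)
Compute ratio: I / I_ref = 35492390900
Compute log10: log10(35492390900) = 10.550135
Multiply: SIL = 10 * 10.550135 = 105.5

105.5 dB


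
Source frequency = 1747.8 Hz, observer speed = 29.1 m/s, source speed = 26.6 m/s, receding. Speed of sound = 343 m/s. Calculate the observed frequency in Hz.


Given values:
  f_s = 1747.8 Hz, v_o = 29.1 m/s, v_s = 26.6 m/s
  Direction: receding
Formula: f_o = f_s * (c - v_o) / (c + v_s)
Numerator: c - v_o = 343 - 29.1 = 313.9
Denominator: c + v_s = 343 + 26.6 = 369.6
f_o = 1747.8 * 313.9 / 369.6 = 1484.4

1484.4 Hz


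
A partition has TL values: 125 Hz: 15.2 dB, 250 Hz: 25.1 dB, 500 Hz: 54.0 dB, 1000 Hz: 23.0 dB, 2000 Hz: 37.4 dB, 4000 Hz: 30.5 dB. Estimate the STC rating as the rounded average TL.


Given TL values at each frequency:
  125 Hz: 15.2 dB
  250 Hz: 25.1 dB
  500 Hz: 54.0 dB
  1000 Hz: 23.0 dB
  2000 Hz: 37.4 dB
  4000 Hz: 30.5 dB
Formula: STC ~ round(average of TL values)
Sum = 15.2 + 25.1 + 54.0 + 23.0 + 37.4 + 30.5 = 185.2
Average = 185.2 / 6 = 30.87
Rounded: 31

31


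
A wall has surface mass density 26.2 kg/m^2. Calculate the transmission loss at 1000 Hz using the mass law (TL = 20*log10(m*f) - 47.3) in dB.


Given values:
  m = 26.2 kg/m^2, f = 1000 Hz
Formula: TL = 20 * log10(m * f) - 47.3
Compute m * f = 26.2 * 1000 = 26200.0
Compute log10(26200.0) = 4.418301
Compute 20 * 4.418301 = 88.366
TL = 88.366 - 47.3 = 41.07

41.07 dB


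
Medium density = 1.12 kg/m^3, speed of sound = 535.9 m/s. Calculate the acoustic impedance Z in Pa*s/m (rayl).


Given values:
  rho = 1.12 kg/m^3
  c = 535.9 m/s
Formula: Z = rho * c
Z = 1.12 * 535.9
Z = 600.21

600.21 rayl


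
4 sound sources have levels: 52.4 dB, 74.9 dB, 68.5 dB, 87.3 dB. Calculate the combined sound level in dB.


Formula: L_total = 10 * log10( sum(10^(Li/10)) )
  Source 1: 10^(52.4/10) = 173780.0829
  Source 2: 10^(74.9/10) = 30902954.3251
  Source 3: 10^(68.5/10) = 7079457.8438
  Source 4: 10^(87.3/10) = 537031796.3703
Sum of linear values = 575187988.6221
L_total = 10 * log10(575187988.6221) = 87.6

87.6 dB


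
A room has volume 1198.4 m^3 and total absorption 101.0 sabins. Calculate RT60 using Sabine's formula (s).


Given values:
  V = 1198.4 m^3
  A = 101.0 sabins
Formula: RT60 = 0.161 * V / A
Numerator: 0.161 * 1198.4 = 192.9424
RT60 = 192.9424 / 101.0 = 1.91

1.91 s


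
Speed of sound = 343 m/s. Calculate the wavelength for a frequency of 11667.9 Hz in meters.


Given values:
  c = 343 m/s, f = 11667.9 Hz
Formula: lambda = c / f
lambda = 343 / 11667.9
lambda = 0.0294

0.0294 m


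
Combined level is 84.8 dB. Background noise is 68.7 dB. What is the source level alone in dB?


Given values:
  L_total = 84.8 dB, L_bg = 68.7 dB
Formula: L_source = 10 * log10(10^(L_total/10) - 10^(L_bg/10))
Convert to linear:
  10^(84.8/10) = 301995172.0402
  10^(68.7/10) = 7413102.413
Difference: 301995172.0402 - 7413102.413 = 294582069.6272
L_source = 10 * log10(294582069.6272) = 84.69

84.69 dB


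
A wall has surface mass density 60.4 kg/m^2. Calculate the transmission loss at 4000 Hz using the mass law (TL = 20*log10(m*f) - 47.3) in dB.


Given values:
  m = 60.4 kg/m^2, f = 4000 Hz
Formula: TL = 20 * log10(m * f) - 47.3
Compute m * f = 60.4 * 4000 = 241600.0
Compute log10(241600.0) = 5.383097
Compute 20 * 5.383097 = 107.6619
TL = 107.6619 - 47.3 = 60.36

60.36 dB


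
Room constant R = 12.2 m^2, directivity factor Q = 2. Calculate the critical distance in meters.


Given values:
  R = 12.2 m^2, Q = 2
Formula: d_c = 0.141 * sqrt(Q * R)
Compute Q * R = 2 * 12.2 = 24.4
Compute sqrt(24.4) = 4.9396
d_c = 0.141 * 4.9396 = 0.696

0.696 m


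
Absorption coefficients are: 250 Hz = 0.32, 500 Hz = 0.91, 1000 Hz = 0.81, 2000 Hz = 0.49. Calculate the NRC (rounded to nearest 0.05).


Given values:
  a_250 = 0.32, a_500 = 0.91
  a_1000 = 0.81, a_2000 = 0.49
Formula: NRC = (a250 + a500 + a1000 + a2000) / 4
Sum = 0.32 + 0.91 + 0.81 + 0.49 = 2.53
NRC = 2.53 / 4 = 0.6325
Rounded to nearest 0.05: 0.65

0.65


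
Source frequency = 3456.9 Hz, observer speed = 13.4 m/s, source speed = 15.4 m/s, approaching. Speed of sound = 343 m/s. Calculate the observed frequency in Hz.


Given values:
  f_s = 3456.9 Hz, v_o = 13.4 m/s, v_s = 15.4 m/s
  Direction: approaching
Formula: f_o = f_s * (c + v_o) / (c - v_s)
Numerator: c + v_o = 343 + 13.4 = 356.4
Denominator: c - v_s = 343 - 15.4 = 327.6
f_o = 3456.9 * 356.4 / 327.6 = 3760.8

3760.8 Hz


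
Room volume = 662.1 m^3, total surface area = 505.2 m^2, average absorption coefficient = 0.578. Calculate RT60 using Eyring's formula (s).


Given values:
  V = 662.1 m^3, S = 505.2 m^2, alpha = 0.578
Formula: RT60 = 0.161 * V / (-S * ln(1 - alpha))
Compute ln(1 - 0.578) = ln(0.422) = -0.86275
Denominator: -505.2 * -0.86275 = 435.8613
Numerator: 0.161 * 662.1 = 106.5981
RT60 = 106.5981 / 435.8613 = 0.245

0.245 s


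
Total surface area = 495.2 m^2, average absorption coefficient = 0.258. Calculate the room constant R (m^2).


Given values:
  S = 495.2 m^2, alpha = 0.258
Formula: R = S * alpha / (1 - alpha)
Numerator: 495.2 * 0.258 = 127.7616
Denominator: 1 - 0.258 = 0.742
R = 127.7616 / 0.742 = 172.19

172.19 m^2


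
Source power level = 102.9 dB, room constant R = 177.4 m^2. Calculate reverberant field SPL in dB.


Given values:
  Lw = 102.9 dB, R = 177.4 m^2
Formula: SPL = Lw + 10 * log10(4 / R)
Compute 4 / R = 4 / 177.4 = 0.022548
Compute 10 * log10(0.022548) = -16.4689
SPL = 102.9 + (-16.4689) = 86.43

86.43 dB


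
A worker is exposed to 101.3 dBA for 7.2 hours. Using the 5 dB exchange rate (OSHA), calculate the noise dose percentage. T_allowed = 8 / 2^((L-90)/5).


Given values:
  L = 101.3 dBA, T = 7.2 hours
Formula: T_allowed = 8 / 2^((L - 90) / 5)
Compute exponent: (101.3 - 90) / 5 = 2.26
Compute 2^(2.26) = 4.789915
T_allowed = 8 / 4.789915 = 1.670176 hours
Dose = (T / T_allowed) * 100
Dose = (7.2 / 1.670176) * 100 = 431.09

431.09 %


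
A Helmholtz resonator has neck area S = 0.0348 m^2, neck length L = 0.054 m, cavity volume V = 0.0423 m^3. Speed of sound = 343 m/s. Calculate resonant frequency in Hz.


Given values:
  S = 0.0348 m^2, L = 0.054 m, V = 0.0423 m^3, c = 343 m/s
Formula: f = (c / (2*pi)) * sqrt(S / (V * L))
Compute V * L = 0.0423 * 0.054 = 0.0022842
Compute S / (V * L) = 0.0348 / 0.0022842 = 15.2351
Compute sqrt(15.2351) = 3.903217
Compute c / (2*pi) = 343 / 6.283185 = 54.590148
f = 54.590148 * 3.903217 = 213.08

213.08 Hz


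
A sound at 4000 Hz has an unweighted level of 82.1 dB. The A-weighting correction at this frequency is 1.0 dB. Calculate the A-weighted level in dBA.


Given values:
  SPL = 82.1 dB
  A-weighting at 4000 Hz = 1.0 dB
Formula: L_A = SPL + A_weight
L_A = 82.1 + (1.0)
L_A = 83.1

83.1 dBA


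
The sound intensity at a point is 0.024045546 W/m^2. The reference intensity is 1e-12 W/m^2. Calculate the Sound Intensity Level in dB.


Given values:
  I = 0.024045546 W/m^2
  I_ref = 1e-12 W/m^2
Formula: SIL = 10 * log10(I / I_ref)
Compute ratio: I / I_ref = 24045546000
Compute log10: log10(24045546000) = 10.381035
Multiply: SIL = 10 * 10.381035 = 103.81

103.81 dB


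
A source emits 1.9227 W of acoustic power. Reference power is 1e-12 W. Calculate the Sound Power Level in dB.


Given values:
  W = 1.9227 W
  W_ref = 1e-12 W
Formula: SWL = 10 * log10(W / W_ref)
Compute ratio: W / W_ref = 1922700000000
Compute log10: log10(1922700000000) = 12.283912
Multiply: SWL = 10 * 12.283912 = 122.84

122.84 dB


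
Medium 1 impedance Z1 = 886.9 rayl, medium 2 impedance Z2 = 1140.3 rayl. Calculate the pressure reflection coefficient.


Given values:
  Z1 = 886.9 rayl, Z2 = 1140.3 rayl
Formula: R = (Z2 - Z1) / (Z2 + Z1)
Numerator: Z2 - Z1 = 1140.3 - 886.9 = 253.4
Denominator: Z2 + Z1 = 1140.3 + 886.9 = 2027.2
R = 253.4 / 2027.2 = 0.125

0.125


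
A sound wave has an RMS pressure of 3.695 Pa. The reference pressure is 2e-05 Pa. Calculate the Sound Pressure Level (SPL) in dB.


Given values:
  p = 3.695 Pa
  p_ref = 2e-05 Pa
Formula: SPL = 20 * log10(p / p_ref)
Compute ratio: p / p_ref = 3.695 / 2e-05 = 184750
Compute log10: log10(184750) = 5.266584
Multiply: SPL = 20 * 5.266584 = 105.33

105.33 dB


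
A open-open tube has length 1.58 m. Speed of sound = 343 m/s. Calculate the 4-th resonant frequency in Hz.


Given values:
  Tube type: open-open, L = 1.58 m, c = 343 m/s, n = 4
Formula: f_n = n * c / (2 * L)
Compute 2 * L = 2 * 1.58 = 3.16
f = 4 * 343 / 3.16
f = 434.18

434.18 Hz


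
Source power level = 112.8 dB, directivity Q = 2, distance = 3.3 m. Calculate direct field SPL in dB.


Given values:
  Lw = 112.8 dB, Q = 2, r = 3.3 m
Formula: SPL = Lw + 10 * log10(Q / (4 * pi * r^2))
Compute 4 * pi * r^2 = 4 * pi * 3.3^2 = 136.8478
Compute Q / denom = 2 / 136.8478 = 0.01461478
Compute 10 * log10(0.01461478) = -18.3521
SPL = 112.8 + (-18.3521) = 94.45

94.45 dB


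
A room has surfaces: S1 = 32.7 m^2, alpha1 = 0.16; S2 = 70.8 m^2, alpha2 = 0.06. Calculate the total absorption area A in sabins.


Given surfaces:
  Surface 1: 32.7 * 0.16 = 5.232
  Surface 2: 70.8 * 0.06 = 4.248
Formula: A = sum(Si * alpha_i)
A = 5.232 + 4.248
A = 9.48

9.48 sabins


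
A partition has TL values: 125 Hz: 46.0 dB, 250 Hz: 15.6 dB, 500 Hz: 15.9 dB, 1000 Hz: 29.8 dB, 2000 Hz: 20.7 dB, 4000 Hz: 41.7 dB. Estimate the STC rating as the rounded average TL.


Given TL values at each frequency:
  125 Hz: 46.0 dB
  250 Hz: 15.6 dB
  500 Hz: 15.9 dB
  1000 Hz: 29.8 dB
  2000 Hz: 20.7 dB
  4000 Hz: 41.7 dB
Formula: STC ~ round(average of TL values)
Sum = 46.0 + 15.6 + 15.9 + 29.8 + 20.7 + 41.7 = 169.7
Average = 169.7 / 6 = 28.28
Rounded: 28

28


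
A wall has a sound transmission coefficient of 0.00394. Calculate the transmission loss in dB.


Given values:
  tau = 0.00394
Formula: TL = 10 * log10(1 / tau)
Compute 1 / tau = 1 / 0.00394 = 253.8071
Compute log10(253.8071) = 2.404504
TL = 10 * 2.404504 = 24.05

24.05 dB


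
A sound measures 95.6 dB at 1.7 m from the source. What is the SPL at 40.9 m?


Given values:
  SPL1 = 95.6 dB, r1 = 1.7 m, r2 = 40.9 m
Formula: SPL2 = SPL1 - 20 * log10(r2 / r1)
Compute ratio: r2 / r1 = 40.9 / 1.7 = 24.0588
Compute log10: log10(24.0588) = 1.381274
Compute drop: 20 * 1.381274 = 27.6255
SPL2 = 95.6 - 27.6255 = 67.97

67.97 dB


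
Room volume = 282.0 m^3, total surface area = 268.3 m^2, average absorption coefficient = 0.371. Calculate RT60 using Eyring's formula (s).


Given values:
  V = 282.0 m^3, S = 268.3 m^2, alpha = 0.371
Formula: RT60 = 0.161 * V / (-S * ln(1 - alpha))
Compute ln(1 - 0.371) = ln(0.629) = -0.463624
Denominator: -268.3 * -0.463624 = 124.3903
Numerator: 0.161 * 282.0 = 45.402
RT60 = 45.402 / 124.3903 = 0.365

0.365 s


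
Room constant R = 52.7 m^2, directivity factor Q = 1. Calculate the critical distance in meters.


Given values:
  R = 52.7 m^2, Q = 1
Formula: d_c = 0.141 * sqrt(Q * R)
Compute Q * R = 1 * 52.7 = 52.7
Compute sqrt(52.7) = 7.2595
d_c = 0.141 * 7.2595 = 1.024

1.024 m


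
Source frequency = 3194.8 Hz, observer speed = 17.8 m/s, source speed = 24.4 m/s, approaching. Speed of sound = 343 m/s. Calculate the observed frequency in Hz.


Given values:
  f_s = 3194.8 Hz, v_o = 17.8 m/s, v_s = 24.4 m/s
  Direction: approaching
Formula: f_o = f_s * (c + v_o) / (c - v_s)
Numerator: c + v_o = 343 + 17.8 = 360.8
Denominator: c - v_s = 343 - 24.4 = 318.6
f_o = 3194.8 * 360.8 / 318.6 = 3617.97

3617.97 Hz


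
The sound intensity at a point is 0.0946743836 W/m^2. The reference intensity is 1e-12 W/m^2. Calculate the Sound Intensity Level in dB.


Given values:
  I = 0.0946743836 W/m^2
  I_ref = 1e-12 W/m^2
Formula: SIL = 10 * log10(I / I_ref)
Compute ratio: I / I_ref = 94674383600
Compute log10: log10(94674383600) = 10.976232
Multiply: SIL = 10 * 10.976232 = 109.76

109.76 dB


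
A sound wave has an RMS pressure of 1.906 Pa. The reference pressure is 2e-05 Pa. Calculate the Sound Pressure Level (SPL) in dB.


Given values:
  p = 1.906 Pa
  p_ref = 2e-05 Pa
Formula: SPL = 20 * log10(p / p_ref)
Compute ratio: p / p_ref = 1.906 / 2e-05 = 95300
Compute log10: log10(95300) = 4.979093
Multiply: SPL = 20 * 4.979093 = 99.58

99.58 dB


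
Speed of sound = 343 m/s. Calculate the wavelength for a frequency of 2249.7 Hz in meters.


Given values:
  c = 343 m/s, f = 2249.7 Hz
Formula: lambda = c / f
lambda = 343 / 2249.7
lambda = 0.1525

0.1525 m


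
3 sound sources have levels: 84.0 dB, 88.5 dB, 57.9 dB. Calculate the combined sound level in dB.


Formula: L_total = 10 * log10( sum(10^(Li/10)) )
  Source 1: 10^(84.0/10) = 251188643.151
  Source 2: 10^(88.5/10) = 707945784.3841
  Source 3: 10^(57.9/10) = 616595.0019
Sum of linear values = 959751022.537
L_total = 10 * log10(959751022.537) = 89.82

89.82 dB


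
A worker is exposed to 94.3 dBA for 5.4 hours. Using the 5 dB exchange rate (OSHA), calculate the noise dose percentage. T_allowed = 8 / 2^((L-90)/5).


Given values:
  L = 94.3 dBA, T = 5.4 hours
Formula: T_allowed = 8 / 2^((L - 90) / 5)
Compute exponent: (94.3 - 90) / 5 = 0.86
Compute 2^(0.86) = 1.815038
T_allowed = 8 / 1.815038 = 4.407621 hours
Dose = (T / T_allowed) * 100
Dose = (5.4 / 4.407621) * 100 = 122.52

122.52 %


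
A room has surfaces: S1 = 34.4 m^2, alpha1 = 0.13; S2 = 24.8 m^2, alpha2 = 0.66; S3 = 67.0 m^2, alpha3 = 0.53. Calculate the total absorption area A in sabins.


Given surfaces:
  Surface 1: 34.4 * 0.13 = 4.472
  Surface 2: 24.8 * 0.66 = 16.368
  Surface 3: 67.0 * 0.53 = 35.51
Formula: A = sum(Si * alpha_i)
A = 4.472 + 16.368 + 35.51
A = 56.35

56.35 sabins


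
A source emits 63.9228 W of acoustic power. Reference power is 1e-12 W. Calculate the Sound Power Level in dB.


Given values:
  W = 63.9228 W
  W_ref = 1e-12 W
Formula: SWL = 10 * log10(W / W_ref)
Compute ratio: W / W_ref = 63922800000000
Compute log10: log10(63922800000000) = 13.805656
Multiply: SWL = 10 * 13.805656 = 138.06

138.06 dB


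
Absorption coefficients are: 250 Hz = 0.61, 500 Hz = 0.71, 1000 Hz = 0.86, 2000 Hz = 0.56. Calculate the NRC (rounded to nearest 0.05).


Given values:
  a_250 = 0.61, a_500 = 0.71
  a_1000 = 0.86, a_2000 = 0.56
Formula: NRC = (a250 + a500 + a1000 + a2000) / 4
Sum = 0.61 + 0.71 + 0.86 + 0.56 = 2.74
NRC = 2.74 / 4 = 0.685
Rounded to nearest 0.05: 0.7

0.7


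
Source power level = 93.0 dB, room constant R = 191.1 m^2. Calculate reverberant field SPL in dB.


Given values:
  Lw = 93.0 dB, R = 191.1 m^2
Formula: SPL = Lw + 10 * log10(4 / R)
Compute 4 / R = 4 / 191.1 = 0.020931
Compute 10 * log10(0.020931) = -16.7921
SPL = 93.0 + (-16.7921) = 76.21

76.21 dB


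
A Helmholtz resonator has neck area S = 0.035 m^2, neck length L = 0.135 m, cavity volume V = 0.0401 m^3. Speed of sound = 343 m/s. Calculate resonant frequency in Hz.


Given values:
  S = 0.035 m^2, L = 0.135 m, V = 0.0401 m^3, c = 343 m/s
Formula: f = (c / (2*pi)) * sqrt(S / (V * L))
Compute V * L = 0.0401 * 0.135 = 0.0054135
Compute S / (V * L) = 0.035 / 0.0054135 = 6.4653
Compute sqrt(6.4653) = 2.542695
Compute c / (2*pi) = 343 / 6.283185 = 54.590148
f = 54.590148 * 2.542695 = 138.81

138.81 Hz


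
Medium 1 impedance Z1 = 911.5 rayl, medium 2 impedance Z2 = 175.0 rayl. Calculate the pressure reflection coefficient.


Given values:
  Z1 = 911.5 rayl, Z2 = 175.0 rayl
Formula: R = (Z2 - Z1) / (Z2 + Z1)
Numerator: Z2 - Z1 = 175.0 - 911.5 = -736.5
Denominator: Z2 + Z1 = 175.0 + 911.5 = 1086.5
R = -736.5 / 1086.5 = -0.6779

-0.6779


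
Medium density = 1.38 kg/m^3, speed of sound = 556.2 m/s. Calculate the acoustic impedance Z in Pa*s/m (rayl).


Given values:
  rho = 1.38 kg/m^3
  c = 556.2 m/s
Formula: Z = rho * c
Z = 1.38 * 556.2
Z = 767.56

767.56 rayl


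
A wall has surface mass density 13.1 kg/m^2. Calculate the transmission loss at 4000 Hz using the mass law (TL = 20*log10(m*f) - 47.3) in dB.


Given values:
  m = 13.1 kg/m^2, f = 4000 Hz
Formula: TL = 20 * log10(m * f) - 47.3
Compute m * f = 13.1 * 4000 = 52400.0
Compute log10(52400.0) = 4.719331
Compute 20 * 4.719331 = 94.3866
TL = 94.3866 - 47.3 = 47.09

47.09 dB


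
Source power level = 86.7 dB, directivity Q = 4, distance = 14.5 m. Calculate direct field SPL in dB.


Given values:
  Lw = 86.7 dB, Q = 4, r = 14.5 m
Formula: SPL = Lw + 10 * log10(Q / (4 * pi * r^2))
Compute 4 * pi * r^2 = 4 * pi * 14.5^2 = 2642.0794
Compute Q / denom = 4 / 2642.0794 = 0.00151396
Compute 10 * log10(0.00151396) = -28.1989
SPL = 86.7 + (-28.1989) = 58.5

58.5 dB


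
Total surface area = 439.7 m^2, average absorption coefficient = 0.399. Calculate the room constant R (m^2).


Given values:
  S = 439.7 m^2, alpha = 0.399
Formula: R = S * alpha / (1 - alpha)
Numerator: 439.7 * 0.399 = 175.4403
Denominator: 1 - 0.399 = 0.601
R = 175.4403 / 0.601 = 291.91

291.91 m^2


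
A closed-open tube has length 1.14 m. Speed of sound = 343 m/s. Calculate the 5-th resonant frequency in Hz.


Given values:
  Tube type: closed-open, L = 1.14 m, c = 343 m/s, n = 5
Formula: f_n = (2n - 1) * c / (4 * L)
Compute 2n - 1 = 2*5 - 1 = 9
Compute 4 * L = 4 * 1.14 = 4.56
f = 9 * 343 / 4.56
f = 676.97

676.97 Hz


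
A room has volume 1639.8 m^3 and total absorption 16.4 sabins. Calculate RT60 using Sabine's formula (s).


Given values:
  V = 1639.8 m^3
  A = 16.4 sabins
Formula: RT60 = 0.161 * V / A
Numerator: 0.161 * 1639.8 = 264.0078
RT60 = 264.0078 / 16.4 = 16.098

16.098 s


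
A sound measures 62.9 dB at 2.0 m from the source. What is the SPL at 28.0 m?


Given values:
  SPL1 = 62.9 dB, r1 = 2.0 m, r2 = 28.0 m
Formula: SPL2 = SPL1 - 20 * log10(r2 / r1)
Compute ratio: r2 / r1 = 28.0 / 2.0 = 14.0
Compute log10: log10(14.0) = 1.146128
Compute drop: 20 * 1.146128 = 22.9226
SPL2 = 62.9 - 22.9226 = 39.98

39.98 dB


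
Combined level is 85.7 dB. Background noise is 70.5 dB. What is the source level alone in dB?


Given values:
  L_total = 85.7 dB, L_bg = 70.5 dB
Formula: L_source = 10 * log10(10^(L_total/10) - 10^(L_bg/10))
Convert to linear:
  10^(85.7/10) = 371535229.0972
  10^(70.5/10) = 11220184.543
Difference: 371535229.0972 - 11220184.543 = 360315044.5542
L_source = 10 * log10(360315044.5542) = 85.57

85.57 dB


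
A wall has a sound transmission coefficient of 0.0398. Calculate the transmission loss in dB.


Given values:
  tau = 0.0398
Formula: TL = 10 * log10(1 / tau)
Compute 1 / tau = 1 / 0.0398 = 25.1256
Compute log10(25.1256) = 1.400116
TL = 10 * 1.400116 = 14.0

14.0 dB
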